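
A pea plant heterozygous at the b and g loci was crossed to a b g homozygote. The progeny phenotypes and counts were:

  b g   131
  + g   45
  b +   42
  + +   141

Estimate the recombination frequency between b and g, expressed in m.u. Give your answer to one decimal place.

The two most frequent classes, + + (141) and b g (131), are the parental types, so the F1 was + + / b g.
The recombinant classes are + g and b +: 45 + 42 = 87.
Recombination frequency = 87/359 = 0.2423 ≈ 24.2%, i.e. 24.2 m.u.

24.2 m.u.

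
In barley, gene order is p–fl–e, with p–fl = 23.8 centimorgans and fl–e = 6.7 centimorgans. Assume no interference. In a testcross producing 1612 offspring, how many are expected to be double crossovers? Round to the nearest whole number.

Map distances give recombination frequencies of 0.238 and 0.067 for the two intervals.
With no interference, expected double-crossover frequency = 0.238 × 0.067 = 0.01595.
Expected number = 0.01595 × 1612 = 25.70 ≈ 26.

26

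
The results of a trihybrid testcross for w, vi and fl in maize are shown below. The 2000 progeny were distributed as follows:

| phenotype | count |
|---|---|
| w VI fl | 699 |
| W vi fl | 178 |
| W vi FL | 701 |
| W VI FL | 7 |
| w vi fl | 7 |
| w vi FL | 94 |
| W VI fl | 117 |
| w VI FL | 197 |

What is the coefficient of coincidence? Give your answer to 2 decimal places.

0.32

The two most frequent reciprocal classes, w VI fl and W vi FL, are the parental types, so the F1 was w VI fl / W vi FL.
The two rarest classes, w vi fl and W VI FL, are the double crossovers. Comparing them with the parentals, only the vi allele has switched, so vi is the middle locus and the order is fl – vi – w.
fl–vi: (375 + 14)/2000 = 0.1945; vi–w: (211 + 14)/2000 = 0.1125.
Expected DCO frequency = 0.1945 × 0.1125 ≈ 0.02188; observed = 14/2000 ≈ 0.00700.
Coefficient of coincidence = 0.00700/0.02188 ≈ 0.32.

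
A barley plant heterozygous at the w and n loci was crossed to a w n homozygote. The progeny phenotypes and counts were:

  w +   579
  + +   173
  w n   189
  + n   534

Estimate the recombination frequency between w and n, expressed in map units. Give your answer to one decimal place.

24.5 map units

The two most frequent classes, + n (534) and w + (579), are the parental types, so the F1 was + n / w +.
The recombinant classes are + + and w n: 173 + 189 = 362.
Recombination frequency = 362/1475 = 0.2454 ≈ 24.5%, i.e. 24.5 map units.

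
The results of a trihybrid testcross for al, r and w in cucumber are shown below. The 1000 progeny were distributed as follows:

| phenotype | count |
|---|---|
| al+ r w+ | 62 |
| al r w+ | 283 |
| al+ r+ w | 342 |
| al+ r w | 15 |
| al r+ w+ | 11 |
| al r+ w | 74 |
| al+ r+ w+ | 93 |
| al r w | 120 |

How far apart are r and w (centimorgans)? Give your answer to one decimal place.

23.9 centimorgans

The two most frequent reciprocal classes, al+ r+ w and al r w+, are the parental types, so the F1 was al+ r+ w / al r w+.
The two rarest classes, al+ r w and al r+ w+, are the double crossovers. Comparing them with the parentals, only the r allele has switched, so r is the middle locus and the order is w – r – al.
Crossovers in the w–r interval produce the single-crossover classes al+ r+ w+ and al r w (93 + 120 = 213) plus the double crossovers (26).
RF(w–r) = (213 + 26) / 1000 = 239/1000 = 0.2390 → 23.9 centimorgans.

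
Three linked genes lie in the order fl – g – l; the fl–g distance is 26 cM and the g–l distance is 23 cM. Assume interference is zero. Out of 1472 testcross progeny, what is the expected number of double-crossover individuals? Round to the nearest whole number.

Map distances give recombination frequencies of 0.260 and 0.230 for the two intervals.
With no interference, expected double-crossover frequency = 0.260 × 0.230 = 0.05980.
Expected number = 0.05980 × 1472 = 88.03 ≈ 88.

88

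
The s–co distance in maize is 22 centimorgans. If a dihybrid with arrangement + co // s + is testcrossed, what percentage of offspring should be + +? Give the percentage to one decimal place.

A map distance of 22 centimorgans corresponds to a recombination frequency of 0.220.
The F1 is + co / s +, so + + is a recombinant gamete class with expected frequency r/2 = 0.220/2 = 0.1100.
That is 0.1100 = 11.0% of the progeny.

11.0%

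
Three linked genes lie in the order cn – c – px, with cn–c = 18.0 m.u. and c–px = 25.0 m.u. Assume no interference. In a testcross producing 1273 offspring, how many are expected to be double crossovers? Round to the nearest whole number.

57

Map distances give recombination frequencies of 0.180 and 0.250 for the two intervals.
With no interference, expected double-crossover frequency = 0.180 × 0.250 = 0.04500.
Expected number = 0.04500 × 1273 = 57.28 ≈ 57.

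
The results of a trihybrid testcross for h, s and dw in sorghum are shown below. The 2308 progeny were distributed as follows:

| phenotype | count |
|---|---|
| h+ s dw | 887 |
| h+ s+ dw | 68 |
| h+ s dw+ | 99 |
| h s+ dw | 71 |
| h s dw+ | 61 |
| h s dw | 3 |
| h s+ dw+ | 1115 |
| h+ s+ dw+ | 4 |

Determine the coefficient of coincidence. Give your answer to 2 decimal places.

The two most frequent reciprocal classes, h+ s dw and h s+ dw+, are the parental types, so the F1 was h+ s dw / h s+ dw+.
The two rarest classes, h s dw and h+ s+ dw+, are the double crossovers. Comparing them with the parentals, only the h allele has switched, so h is the middle locus and the order is s – h – dw.
s–h: (129 + 7)/2308 = 0.0589; h–dw: (170 + 7)/2308 = 0.0767.
Expected DCO frequency = 0.0589 × 0.0767 ≈ 0.00452; observed = 7/2308 ≈ 0.00303.
Coefficient of coincidence = 0.00303/0.00452 ≈ 0.67.

0.67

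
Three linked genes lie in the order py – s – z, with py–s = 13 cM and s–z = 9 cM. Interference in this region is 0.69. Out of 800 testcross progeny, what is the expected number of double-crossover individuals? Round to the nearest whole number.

Map distances give recombination frequencies of 0.130 and 0.090 for the two intervals.
With interference 0.69 (so coincidence = 0.31), expected double-crossover frequency = 0.130 × 0.090 × 0.31 = 0.00363.
Expected number = 0.00363 × 800 = 2.90 ≈ 3.

3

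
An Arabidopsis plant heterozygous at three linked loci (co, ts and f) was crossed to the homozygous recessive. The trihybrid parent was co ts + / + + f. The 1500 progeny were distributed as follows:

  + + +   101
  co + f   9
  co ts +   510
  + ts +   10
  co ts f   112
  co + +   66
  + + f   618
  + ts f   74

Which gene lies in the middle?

The two rarest classes, + ts + and co + f, are the double crossovers. Comparing them with the parentals, only the co allele has switched, so co is the middle locus and the order is f – co – ts.

co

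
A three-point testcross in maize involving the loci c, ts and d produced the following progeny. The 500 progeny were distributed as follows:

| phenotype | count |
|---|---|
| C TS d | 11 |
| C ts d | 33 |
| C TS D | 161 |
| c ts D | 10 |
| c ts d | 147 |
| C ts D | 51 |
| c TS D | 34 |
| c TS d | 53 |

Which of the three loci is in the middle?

d

The two most frequent reciprocal classes, C TS D and c ts d, are the parental types, so the F1 was C TS D / c ts d.
The two rarest classes, C TS d and c ts D, are the double crossovers. Comparing them with the parentals, only the d allele has switched, so d is the middle locus and the order is ts – d – c.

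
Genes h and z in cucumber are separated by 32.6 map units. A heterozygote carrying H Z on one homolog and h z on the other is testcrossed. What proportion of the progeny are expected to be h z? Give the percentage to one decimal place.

33.7%

A map distance of 32.6 map units corresponds to a recombination frequency of 0.326.
The F1 is H Z / h z, so h z is a parental gamete class with expected frequency (1 − r)/2 = 0.674/2 = 0.3370.
That is 0.3370 = 33.7% of the progeny.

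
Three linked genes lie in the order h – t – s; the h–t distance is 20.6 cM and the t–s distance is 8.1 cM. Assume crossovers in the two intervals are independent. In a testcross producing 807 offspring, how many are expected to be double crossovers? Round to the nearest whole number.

Map distances give recombination frequencies of 0.206 and 0.081 for the two intervals.
With no interference, expected double-crossover frequency = 0.206 × 0.081 = 0.01669.
Expected number = 0.01669 × 807 = 13.47 ≈ 13.

13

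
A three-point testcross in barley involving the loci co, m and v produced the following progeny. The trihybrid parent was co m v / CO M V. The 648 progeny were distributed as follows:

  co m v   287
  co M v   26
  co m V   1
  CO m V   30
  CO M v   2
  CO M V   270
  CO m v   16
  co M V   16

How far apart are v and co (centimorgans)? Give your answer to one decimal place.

The two rarest classes, co m V and CO M v, are the double crossovers. Comparing them with the parentals, only the v allele has switched, so v is the middle locus and the order is m – v – co.
Crossovers in the v–co interval produce the single-crossover classes CO m v and co M V (16 + 16 = 32) plus the double crossovers (3).
RF(v–co) = (32 + 3) / 648 = 35/648 = 0.0540 → 5.4 centimorgans.

5.4 centimorgans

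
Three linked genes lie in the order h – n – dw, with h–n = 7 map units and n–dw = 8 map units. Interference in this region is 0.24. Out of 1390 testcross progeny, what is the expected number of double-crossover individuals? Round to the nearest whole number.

Map distances give recombination frequencies of 0.070 and 0.080 for the two intervals.
With interference 0.24 (so coincidence = 0.76), expected double-crossover frequency = 0.070 × 0.080 × 0.76 = 0.00426.
Expected number = 0.00426 × 1390 = 5.92 ≈ 6.

6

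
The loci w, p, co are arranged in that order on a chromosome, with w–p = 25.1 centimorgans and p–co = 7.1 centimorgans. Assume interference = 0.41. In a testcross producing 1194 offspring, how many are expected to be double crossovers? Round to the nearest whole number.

Map distances give recombination frequencies of 0.251 and 0.071 for the two intervals.
With interference 0.41 (so coincidence = 0.59), expected double-crossover frequency = 0.251 × 0.071 × 0.59 = 0.01051.
Expected number = 0.01051 × 1194 = 12.55 ≈ 13.

13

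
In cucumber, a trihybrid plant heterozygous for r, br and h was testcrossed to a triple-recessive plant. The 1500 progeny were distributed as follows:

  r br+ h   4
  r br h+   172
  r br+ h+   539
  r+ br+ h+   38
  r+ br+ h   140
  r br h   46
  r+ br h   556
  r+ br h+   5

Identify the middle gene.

The two most frequent reciprocal classes, r br+ h+ and r+ br h, are the parental types, so the F1 was r br+ h+ / r+ br h.
The two rarest classes, r br+ h and r+ br h+, are the double crossovers. Comparing them with the parentals, only the h allele has switched, so h is the middle locus and the order is br – h – r.

h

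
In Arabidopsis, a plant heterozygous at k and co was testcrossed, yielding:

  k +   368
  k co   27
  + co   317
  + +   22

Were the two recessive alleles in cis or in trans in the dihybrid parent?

trans

The two most frequent classes are + co (317) and k + (368); these are the parental (non-recombinant) types.
So the F1 carried + co on one chromosome and k + on the other — the recessive alleles are on opposite chromosomes (trans / repulsion).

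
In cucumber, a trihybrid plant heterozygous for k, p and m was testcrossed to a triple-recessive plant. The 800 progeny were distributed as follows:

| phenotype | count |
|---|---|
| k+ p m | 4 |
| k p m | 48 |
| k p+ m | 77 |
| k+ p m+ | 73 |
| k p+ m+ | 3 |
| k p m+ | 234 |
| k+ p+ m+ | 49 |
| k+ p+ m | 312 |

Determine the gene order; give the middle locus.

p

The two most frequent reciprocal classes, k p m+ and k+ p+ m, are the parental types, so the F1 was k p m+ / k+ p+ m.
The two rarest classes, k p+ m+ and k+ p m, are the double crossovers. Comparing them with the parentals, only the p allele has switched, so p is the middle locus and the order is m – p – k.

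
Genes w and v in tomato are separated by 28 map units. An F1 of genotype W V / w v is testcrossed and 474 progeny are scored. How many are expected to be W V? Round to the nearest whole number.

171

A map distance of 28 map units corresponds to a recombination frequency of 0.280.
The F1 is W V / w v, so W V is a parental gamete class with expected frequency (1 − r)/2 = 0.720/2 = 0.3600.
Expected number = 0.3600 × 474 = 170.64 ≈ 171.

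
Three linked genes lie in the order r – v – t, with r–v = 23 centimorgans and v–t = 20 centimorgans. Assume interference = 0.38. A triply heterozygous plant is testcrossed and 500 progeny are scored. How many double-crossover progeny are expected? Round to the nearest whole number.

14

Map distances give recombination frequencies of 0.230 and 0.200 for the two intervals.
With interference 0.38 (so coincidence = 0.62), expected double-crossover frequency = 0.230 × 0.200 × 0.62 = 0.02852.
Expected number = 0.02852 × 500 = 14.26 ≈ 14.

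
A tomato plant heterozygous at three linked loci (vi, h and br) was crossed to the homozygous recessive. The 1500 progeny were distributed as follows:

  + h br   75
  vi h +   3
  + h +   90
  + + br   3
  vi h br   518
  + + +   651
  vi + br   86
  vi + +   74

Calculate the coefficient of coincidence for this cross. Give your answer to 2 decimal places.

0.32

The two most frequent reciprocal classes, + + + and vi h br, are the parental types, so the F1 was + + + / vi h br.
The two rarest classes, + + br and vi h +, are the double crossovers. Comparing them with the parentals, only the br allele has switched, so br is the middle locus and the order is vi – br – h.
vi–br: (149 + 6)/1500 = 0.1033; br–h: (176 + 6)/1500 = 0.1213.
Expected DCO frequency = 0.1033 × 0.1213 ≈ 0.01253; observed = 6/1500 ≈ 0.00400.
Coefficient of coincidence = 0.00400/0.01253 ≈ 0.32.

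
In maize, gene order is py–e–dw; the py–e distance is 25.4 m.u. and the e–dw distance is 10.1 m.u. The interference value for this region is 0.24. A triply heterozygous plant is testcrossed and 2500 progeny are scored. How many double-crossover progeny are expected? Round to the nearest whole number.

49

Map distances give recombination frequencies of 0.254 and 0.101 for the two intervals.
With interference 0.24 (so coincidence = 0.76), expected double-crossover frequency = 0.254 × 0.101 × 0.76 = 0.01950.
Expected number = 0.01950 × 2500 = 48.74 ≈ 49.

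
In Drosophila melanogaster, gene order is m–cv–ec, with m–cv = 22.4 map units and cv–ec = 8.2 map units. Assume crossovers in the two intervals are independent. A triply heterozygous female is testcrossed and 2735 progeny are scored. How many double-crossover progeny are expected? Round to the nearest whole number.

Map distances give recombination frequencies of 0.224 and 0.082 for the two intervals.
With no interference, expected double-crossover frequency = 0.224 × 0.082 = 0.01837.
Expected number = 0.01837 × 2735 = 50.24 ≈ 50.

50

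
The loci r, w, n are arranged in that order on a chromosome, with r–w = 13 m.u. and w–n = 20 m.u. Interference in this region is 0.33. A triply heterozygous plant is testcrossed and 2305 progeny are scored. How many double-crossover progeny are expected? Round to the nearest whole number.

40

Map distances give recombination frequencies of 0.130 and 0.200 for the two intervals.
With interference 0.33 (so coincidence = 0.67), expected double-crossover frequency = 0.130 × 0.200 × 0.67 = 0.01742.
Expected number = 0.01742 × 2305 = 40.15 ≈ 40.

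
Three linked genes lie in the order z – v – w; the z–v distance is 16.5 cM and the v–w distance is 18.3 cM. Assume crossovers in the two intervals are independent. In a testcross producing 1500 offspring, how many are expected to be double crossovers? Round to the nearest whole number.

45

Map distances give recombination frequencies of 0.165 and 0.183 for the two intervals.
With no interference, expected double-crossover frequency = 0.165 × 0.183 = 0.03019.
Expected number = 0.03019 × 1500 = 45.29 ≈ 45.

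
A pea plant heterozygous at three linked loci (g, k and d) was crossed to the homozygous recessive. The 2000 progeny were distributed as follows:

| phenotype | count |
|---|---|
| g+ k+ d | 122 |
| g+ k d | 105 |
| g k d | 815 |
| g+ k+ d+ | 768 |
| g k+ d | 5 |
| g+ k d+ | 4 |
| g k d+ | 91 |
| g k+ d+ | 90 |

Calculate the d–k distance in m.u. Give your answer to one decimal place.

11.1 m.u.

The two most frequent reciprocal classes, g+ k+ d+ and g k d, are the parental types, so the F1 was g+ k+ d+ / g k d.
The two rarest classes, g+ k d+ and g k+ d, are the double crossovers. Comparing them with the parentals, only the k allele has switched, so k is the middle locus and the order is g – k – d.
Crossovers in the k–d interval produce the single-crossover classes g+ k+ d and g k d+ (122 + 91 = 213) plus the double crossovers (9).
RF(k–d) = (213 + 9) / 2000 = 222/2000 = 0.1110 → 11.1 m.u.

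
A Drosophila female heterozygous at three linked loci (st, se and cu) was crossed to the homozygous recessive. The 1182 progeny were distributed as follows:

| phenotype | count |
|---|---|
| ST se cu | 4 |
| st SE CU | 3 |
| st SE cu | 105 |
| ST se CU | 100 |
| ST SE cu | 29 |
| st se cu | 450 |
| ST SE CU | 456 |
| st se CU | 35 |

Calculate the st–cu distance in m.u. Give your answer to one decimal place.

The two most frequent reciprocal classes, ST SE CU and st se cu, are the parental types, so the F1 was ST SE CU / st se cu.
The two rarest classes, st SE CU and ST se cu, are the double crossovers. Comparing them with the parentals, only the st allele has switched, so st is the middle locus and the order is cu – st – se.
Crossovers in the cu–st interval produce the single-crossover classes ST SE cu and st se CU (29 + 35 = 64) plus the double crossovers (7).
RF(cu–st) = (64 + 7) / 1182 = 71/1182 = 0.0601 → 6.0 m.u.

6.0 m.u.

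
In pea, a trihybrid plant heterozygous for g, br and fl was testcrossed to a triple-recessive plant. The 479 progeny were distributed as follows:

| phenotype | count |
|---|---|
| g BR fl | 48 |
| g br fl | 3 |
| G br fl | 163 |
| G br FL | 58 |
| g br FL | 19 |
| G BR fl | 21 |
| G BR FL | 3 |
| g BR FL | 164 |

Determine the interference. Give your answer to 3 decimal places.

0.442

The two most frequent reciprocal classes, G br fl and g BR FL, are the parental types, so the F1 was G br fl / g BR FL.
The two rarest classes, g br fl and G BR FL, are the double crossovers. Comparing them with the parentals, only the g allele has switched, so g is the middle locus and the order is fl – g – br.
fl–g: (106 + 6)/479 = 0.2338; g–br: (40 + 6)/479 = 0.0960.
Expected DCO frequency = 0.2338 × 0.0960 ≈ 0.02244; observed = 6/479 ≈ 0.01253.
Coefficient of coincidence = 0.01253/0.02244 ≈ 0.558; interference = 1 − 0.558 = 0.442.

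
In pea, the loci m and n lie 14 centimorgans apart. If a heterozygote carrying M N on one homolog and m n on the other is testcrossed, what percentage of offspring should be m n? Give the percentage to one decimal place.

43.0%

A map distance of 14 centimorgans corresponds to a recombination frequency of 0.140.
The F1 is M N / m n, so m n is a parental gamete class with expected frequency (1 − r)/2 = 0.860/2 = 0.4300.
That is 0.4300 = 43.0% of the progeny.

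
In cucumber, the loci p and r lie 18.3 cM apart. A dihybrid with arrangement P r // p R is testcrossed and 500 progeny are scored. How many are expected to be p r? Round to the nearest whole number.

46

A map distance of 18.3 cM corresponds to a recombination frequency of 0.183.
The F1 is P r / p R, so p r is a recombinant gamete class with expected frequency r/2 = 0.183/2 = 0.0915.
Expected number = 0.0915 × 500 = 45.75 ≈ 46.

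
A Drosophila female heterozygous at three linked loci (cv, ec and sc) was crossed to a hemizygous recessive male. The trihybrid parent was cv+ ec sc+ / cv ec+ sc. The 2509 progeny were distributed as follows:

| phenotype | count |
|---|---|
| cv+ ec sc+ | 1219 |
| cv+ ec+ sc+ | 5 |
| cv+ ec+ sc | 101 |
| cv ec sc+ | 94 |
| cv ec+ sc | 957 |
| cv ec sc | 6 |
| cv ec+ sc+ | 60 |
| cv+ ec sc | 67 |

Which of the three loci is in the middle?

The two rarest classes, cv+ ec+ sc+ and cv ec sc, are the double crossovers. Comparing them with the parentals, only the ec allele has switched, so ec is the middle locus and the order is cv – ec – sc.

ec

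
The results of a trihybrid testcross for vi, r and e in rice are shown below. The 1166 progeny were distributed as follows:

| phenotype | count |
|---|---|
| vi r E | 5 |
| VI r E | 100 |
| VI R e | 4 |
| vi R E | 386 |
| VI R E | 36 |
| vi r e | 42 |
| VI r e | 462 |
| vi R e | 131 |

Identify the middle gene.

r

The two most frequent reciprocal classes, vi R E and VI r e, are the parental types, so the F1 was vi R E / VI r e.
The two rarest classes, vi r E and VI R e, are the double crossovers. Comparing them with the parentals, only the r allele has switched, so r is the middle locus and the order is vi – r – e.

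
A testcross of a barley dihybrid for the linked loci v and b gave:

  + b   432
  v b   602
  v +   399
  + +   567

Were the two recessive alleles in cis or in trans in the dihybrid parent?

cis

The two most frequent classes are + + (567) and v b (602); these are the parental (non-recombinant) types.
So the F1 carried + + on one chromosome and v b on the other — the recessive alleles are on the same chromosome (cis / coupling).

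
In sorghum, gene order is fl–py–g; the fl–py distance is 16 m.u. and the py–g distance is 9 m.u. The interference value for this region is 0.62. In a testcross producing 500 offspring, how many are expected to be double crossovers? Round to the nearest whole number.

Map distances give recombination frequencies of 0.160 and 0.090 for the two intervals.
With interference 0.62 (so coincidence = 0.38), expected double-crossover frequency = 0.160 × 0.090 × 0.38 = 0.00547.
Expected number = 0.00547 × 500 = 2.74 ≈ 3.

3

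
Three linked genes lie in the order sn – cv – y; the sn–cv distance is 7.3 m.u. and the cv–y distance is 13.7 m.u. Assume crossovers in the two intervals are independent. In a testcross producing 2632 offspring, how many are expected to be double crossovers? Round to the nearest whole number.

Map distances give recombination frequencies of 0.073 and 0.137 for the two intervals.
With no interference, expected double-crossover frequency = 0.073 × 0.137 = 0.01000.
Expected number = 0.01000 × 2632 = 26.32 ≈ 26.

26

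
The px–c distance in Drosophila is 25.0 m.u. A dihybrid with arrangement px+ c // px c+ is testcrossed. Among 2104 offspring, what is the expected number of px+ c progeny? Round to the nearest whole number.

789

A map distance of 25.0 m.u. corresponds to a recombination frequency of 0.250.
The F1 is px+ c / px c+, so px+ c is a parental gamete class with expected frequency (1 − r)/2 = 0.750/2 = 0.3750.
Expected number = 0.3750 × 2104 = 789.00 ≈ 789.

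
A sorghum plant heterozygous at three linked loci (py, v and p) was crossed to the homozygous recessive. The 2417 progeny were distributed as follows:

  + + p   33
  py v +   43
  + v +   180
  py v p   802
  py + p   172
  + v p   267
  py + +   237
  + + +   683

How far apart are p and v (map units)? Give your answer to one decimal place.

The two most frequent reciprocal classes, + + + and py v p, are the parental types, so the F1 was + + + / py v p.
The two rarest classes, + + p and py v +, are the double crossovers. Comparing them with the parentals, only the p allele has switched, so p is the middle locus and the order is py – p – v.
Crossovers in the p–v interval produce the single-crossover classes + v + and py + p (180 + 172 = 352) plus the double crossovers (76).
RF(p–v) = (352 + 76) / 2417 = 428/2417 = 0.1771 → 17.7 map units.

17.7 map units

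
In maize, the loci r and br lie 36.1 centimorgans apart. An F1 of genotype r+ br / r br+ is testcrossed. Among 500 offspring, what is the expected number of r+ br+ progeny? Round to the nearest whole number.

A map distance of 36.1 centimorgans corresponds to a recombination frequency of 0.361.
The F1 is r+ br / r br+, so r+ br+ is a recombinant gamete class with expected frequency r/2 = 0.361/2 = 0.1805.
Expected number = 0.1805 × 500 = 90.25 ≈ 90.

90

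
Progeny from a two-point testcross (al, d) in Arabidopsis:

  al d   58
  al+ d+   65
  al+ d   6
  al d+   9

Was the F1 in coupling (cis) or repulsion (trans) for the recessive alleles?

The two most frequent classes are al+ d+ (65) and al d (58); these are the parental (non-recombinant) types.
So the F1 carried al+ d+ on one chromosome and al d on the other — the recessive alleles are on the same chromosome (cis / coupling).

cis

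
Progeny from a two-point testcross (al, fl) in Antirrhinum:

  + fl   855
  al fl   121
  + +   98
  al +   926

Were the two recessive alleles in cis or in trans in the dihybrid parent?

trans

The two most frequent classes are + fl (855) and al + (926); these are the parental (non-recombinant) types.
So the F1 carried + fl on one chromosome and al + on the other — the recessive alleles are on opposite chromosomes (trans / repulsion).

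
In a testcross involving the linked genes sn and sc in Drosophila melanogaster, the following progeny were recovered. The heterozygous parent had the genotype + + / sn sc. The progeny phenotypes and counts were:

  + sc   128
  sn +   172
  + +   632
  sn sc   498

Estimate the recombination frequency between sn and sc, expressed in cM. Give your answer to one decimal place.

The recombinant classes are + sc and sn +: 128 + 172 = 300.
Recombination frequency = 300/1430 = 0.2098 ≈ 21.0%, i.e. 21.0 cM.

21.0 cM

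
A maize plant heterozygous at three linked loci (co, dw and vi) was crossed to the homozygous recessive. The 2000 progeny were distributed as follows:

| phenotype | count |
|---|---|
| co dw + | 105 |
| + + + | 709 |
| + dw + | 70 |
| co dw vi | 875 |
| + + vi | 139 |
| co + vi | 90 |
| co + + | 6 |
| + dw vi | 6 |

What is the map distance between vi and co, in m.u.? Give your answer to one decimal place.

12.8 m.u.

The two most frequent reciprocal classes, + + + and co dw vi, are the parental types, so the F1 was + + + / co dw vi.
The two rarest classes, co + + and + dw vi, are the double crossovers. Comparing them with the parentals, only the co allele has switched, so co is the middle locus and the order is dw – co – vi.
Crossovers in the co–vi interval produce the single-crossover classes + + vi and co dw + (139 + 105 = 244) plus the double crossovers (12).
RF(co–vi) = (244 + 12) / 2000 = 256/2000 = 0.1280 → 12.8 m.u.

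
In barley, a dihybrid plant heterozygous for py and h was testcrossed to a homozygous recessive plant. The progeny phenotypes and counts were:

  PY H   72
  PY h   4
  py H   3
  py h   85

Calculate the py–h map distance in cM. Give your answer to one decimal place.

The two most frequent classes, PY H (72) and py h (85), are the parental types, so the F1 was PY H / py h.
The recombinant classes are PY h and py H: 4 + 3 = 7.
Recombination frequency = 7/164 = 0.0427 ≈ 4.3%, i.e. 4.3 cM.

4.3 cM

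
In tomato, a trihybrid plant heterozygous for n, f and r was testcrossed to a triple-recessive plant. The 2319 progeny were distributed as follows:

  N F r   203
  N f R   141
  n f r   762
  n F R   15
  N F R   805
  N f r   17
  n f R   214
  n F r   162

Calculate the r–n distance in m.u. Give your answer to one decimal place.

19.4 m.u.

The two most frequent reciprocal classes, N F R and n f r, are the parental types, so the F1 was N F R / n f r.
The two rarest classes, n F R and N f r, are the double crossovers. Comparing them with the parentals, only the n allele has switched, so n is the middle locus and the order is f – n – r.
Crossovers in the n–r interval produce the single-crossover classes N F r and n f R (203 + 214 = 417) plus the double crossovers (32).
RF(n–r) = (417 + 32) / 2319 = 449/2319 = 0.1936 → 19.4 m.u.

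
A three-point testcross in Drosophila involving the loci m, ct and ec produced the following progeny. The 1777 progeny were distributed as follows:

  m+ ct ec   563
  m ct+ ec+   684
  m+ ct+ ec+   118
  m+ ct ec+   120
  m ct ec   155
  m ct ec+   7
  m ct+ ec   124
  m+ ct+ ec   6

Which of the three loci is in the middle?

ct

The two most frequent reciprocal classes, m+ ct ec and m ct+ ec+, are the parental types, so the F1 was m+ ct ec / m ct+ ec+.
The two rarest classes, m+ ct+ ec and m ct ec+, are the double crossovers. Comparing them with the parentals, only the ct allele has switched, so ct is the middle locus and the order is m – ct – ec.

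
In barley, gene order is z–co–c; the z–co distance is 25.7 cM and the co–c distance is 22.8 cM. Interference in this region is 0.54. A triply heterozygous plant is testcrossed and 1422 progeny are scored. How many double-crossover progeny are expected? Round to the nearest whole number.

38

Map distances give recombination frequencies of 0.257 and 0.228 for the two intervals.
With interference 0.54 (so coincidence = 0.46), expected double-crossover frequency = 0.257 × 0.228 × 0.46 = 0.02695.
Expected number = 0.02695 × 1422 = 38.33 ≈ 38.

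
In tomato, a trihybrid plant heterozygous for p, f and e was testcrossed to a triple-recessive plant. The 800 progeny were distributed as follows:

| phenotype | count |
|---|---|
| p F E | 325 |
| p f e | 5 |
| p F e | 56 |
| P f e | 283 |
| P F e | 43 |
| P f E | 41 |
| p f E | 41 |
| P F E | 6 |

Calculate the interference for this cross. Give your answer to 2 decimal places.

0.14

The two most frequent reciprocal classes, P f e and p F E, are the parental types, so the F1 was P f e / p F E.
The two rarest classes, p f e and P F E, are the double crossovers. Comparing them with the parentals, only the p allele has switched, so p is the middle locus and the order is f – p – e.
f–p: (84 + 11)/800 = 0.1187; p–e: (97 + 11)/800 = 0.1350.
Expected DCO frequency = 0.1187 × 0.1350 ≈ 0.01602; observed = 11/800 ≈ 0.01375.
Coefficient of coincidence = 0.01375/0.01602 ≈ 0.86; interference = 1 − 0.86 = 0.14.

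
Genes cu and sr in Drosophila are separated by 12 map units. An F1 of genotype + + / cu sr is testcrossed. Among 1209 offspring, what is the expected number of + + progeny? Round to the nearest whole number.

A map distance of 12 map units corresponds to a recombination frequency of 0.120.
The F1 is + + / cu sr, so + + is a parental gamete class with expected frequency (1 − r)/2 = 0.880/2 = 0.4400.
Expected number = 0.4400 × 1209 = 531.96 ≈ 532.

532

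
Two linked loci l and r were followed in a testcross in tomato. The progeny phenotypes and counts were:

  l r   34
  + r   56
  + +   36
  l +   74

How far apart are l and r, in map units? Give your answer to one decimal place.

The two most frequent classes, + r (56) and l + (74), are the parental types, so the F1 was + r / l +.
The recombinant classes are + + and l r: 36 + 34 = 70.
Recombination frequency = 70/200 = 0.3500 ≈ 35.0%, i.e. 35.0 map units.

35.0 map units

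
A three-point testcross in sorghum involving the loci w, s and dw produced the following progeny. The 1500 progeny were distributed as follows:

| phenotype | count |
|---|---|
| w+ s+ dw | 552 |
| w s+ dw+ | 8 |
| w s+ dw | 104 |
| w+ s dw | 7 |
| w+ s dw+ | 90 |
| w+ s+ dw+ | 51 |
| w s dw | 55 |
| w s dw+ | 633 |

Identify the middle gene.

s

The two most frequent reciprocal classes, w s dw+ and w+ s+ dw, are the parental types, so the F1 was w s dw+ / w+ s+ dw.
The two rarest classes, w s+ dw+ and w+ s dw, are the double crossovers. Comparing them with the parentals, only the s allele has switched, so s is the middle locus and the order is dw – s – w.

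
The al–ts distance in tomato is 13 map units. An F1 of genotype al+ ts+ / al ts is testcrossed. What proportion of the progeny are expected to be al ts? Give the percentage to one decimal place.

43.5%

A map distance of 13 map units corresponds to a recombination frequency of 0.130.
The F1 is al+ ts+ / al ts, so al ts is a parental gamete class with expected frequency (1 − r)/2 = 0.870/2 = 0.4350.
That is 0.4350 = 43.5% of the progeny.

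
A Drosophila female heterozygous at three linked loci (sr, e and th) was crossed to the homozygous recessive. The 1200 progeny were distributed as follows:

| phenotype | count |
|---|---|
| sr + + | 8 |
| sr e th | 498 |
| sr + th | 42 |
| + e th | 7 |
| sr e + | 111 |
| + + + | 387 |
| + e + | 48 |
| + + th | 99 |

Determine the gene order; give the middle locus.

sr

The two most frequent reciprocal classes, sr e th and + + +, are the parental types, so the F1 was sr e th / + + +.
The two rarest classes, + e th and sr + +, are the double crossovers. Comparing them with the parentals, only the sr allele has switched, so sr is the middle locus and the order is e – sr – th.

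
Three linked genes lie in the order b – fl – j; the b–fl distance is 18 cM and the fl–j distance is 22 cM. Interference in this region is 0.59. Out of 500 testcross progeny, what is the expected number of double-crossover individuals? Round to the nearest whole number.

8

Map distances give recombination frequencies of 0.180 and 0.220 for the two intervals.
With interference 0.59 (so coincidence = 0.41), expected double-crossover frequency = 0.180 × 0.220 × 0.41 = 0.01624.
Expected number = 0.01624 × 500 = 8.12 ≈ 8.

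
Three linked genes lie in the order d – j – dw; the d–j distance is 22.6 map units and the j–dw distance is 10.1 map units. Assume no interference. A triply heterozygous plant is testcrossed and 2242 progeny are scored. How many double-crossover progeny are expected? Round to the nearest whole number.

Map distances give recombination frequencies of 0.226 and 0.101 for the two intervals.
With no interference, expected double-crossover frequency = 0.226 × 0.101 = 0.02283.
Expected number = 0.02283 × 2242 = 51.18 ≈ 51.

51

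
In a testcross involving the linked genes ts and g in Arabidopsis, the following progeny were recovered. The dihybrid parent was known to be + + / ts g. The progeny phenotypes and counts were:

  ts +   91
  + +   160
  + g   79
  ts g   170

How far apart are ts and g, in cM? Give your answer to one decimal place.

The recombinant classes are + g and ts +: 79 + 91 = 170.
Recombination frequency = 170/500 = 0.3400 ≈ 34.0%, i.e. 34.0 cM.

34.0 cM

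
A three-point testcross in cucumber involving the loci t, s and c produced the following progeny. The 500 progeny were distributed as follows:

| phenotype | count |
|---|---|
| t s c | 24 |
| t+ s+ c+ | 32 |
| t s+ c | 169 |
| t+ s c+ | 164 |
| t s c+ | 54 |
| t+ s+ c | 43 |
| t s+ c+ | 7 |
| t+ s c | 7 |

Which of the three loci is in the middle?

c

The two most frequent reciprocal classes, t+ s c+ and t s+ c, are the parental types, so the F1 was t+ s c+ / t s+ c.
The two rarest classes, t+ s c and t s+ c+, are the double crossovers. Comparing them with the parentals, only the c allele has switched, so c is the middle locus and the order is s – c – t.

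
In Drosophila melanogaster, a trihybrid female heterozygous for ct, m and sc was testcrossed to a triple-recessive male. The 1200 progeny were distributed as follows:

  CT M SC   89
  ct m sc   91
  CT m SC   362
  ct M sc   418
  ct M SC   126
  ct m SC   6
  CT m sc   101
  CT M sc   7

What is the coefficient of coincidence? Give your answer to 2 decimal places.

The two most frequent reciprocal classes, CT m SC and ct M sc, are the parental types, so the F1 was CT m SC / ct M sc.
The two rarest classes, ct m SC and CT M sc, are the double crossovers. Comparing them with the parentals, only the ct allele has switched, so ct is the middle locus and the order is sc – ct – m.
sc–ct: (227 + 13)/1200 = 0.2000; ct–m: (180 + 13)/1200 = 0.1608.
Expected DCO frequency = 0.2000 × 0.1608 ≈ 0.03216; observed = 13/1200 ≈ 0.01083.
Coefficient of coincidence = 0.01083/0.03216 ≈ 0.34.

0.34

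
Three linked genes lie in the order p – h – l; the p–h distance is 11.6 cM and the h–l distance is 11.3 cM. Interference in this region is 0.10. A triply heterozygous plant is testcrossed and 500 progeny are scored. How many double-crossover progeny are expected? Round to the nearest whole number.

6

Map distances give recombination frequencies of 0.116 and 0.113 for the two intervals.
With interference 0.10 (so coincidence = 0.90), expected double-crossover frequency = 0.116 × 0.113 × 0.90 = 0.01180.
Expected number = 0.01180 × 500 = 5.90 ≈ 6.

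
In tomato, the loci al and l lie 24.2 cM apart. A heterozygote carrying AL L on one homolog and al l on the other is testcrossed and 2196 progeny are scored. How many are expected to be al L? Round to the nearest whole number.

A map distance of 24.2 cM corresponds to a recombination frequency of 0.242.
The F1 is AL L / al l, so al L is a recombinant gamete class with expected frequency r/2 = 0.242/2 = 0.1210.
Expected number = 0.1210 × 2196 = 265.72 ≈ 266.

266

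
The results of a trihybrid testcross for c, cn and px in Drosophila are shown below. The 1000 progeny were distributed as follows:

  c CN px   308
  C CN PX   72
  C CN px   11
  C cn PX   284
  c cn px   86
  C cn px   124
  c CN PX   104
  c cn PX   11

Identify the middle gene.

The two most frequent reciprocal classes, c CN px and C cn PX, are the parental types, so the F1 was c CN px / C cn PX.
The two rarest classes, C CN px and c cn PX, are the double crossovers. Comparing them with the parentals, only the c allele has switched, so c is the middle locus and the order is px – c – cn.

c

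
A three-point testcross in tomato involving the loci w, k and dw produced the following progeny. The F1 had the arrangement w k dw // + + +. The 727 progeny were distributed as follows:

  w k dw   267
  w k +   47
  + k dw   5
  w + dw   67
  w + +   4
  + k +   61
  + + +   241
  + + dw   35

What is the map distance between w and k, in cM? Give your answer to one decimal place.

The two rarest classes, + k dw and w + +, are the double crossovers. Comparing them with the parentals, only the w allele has switched, so w is the middle locus and the order is k – w – dw.
Crossovers in the k–w interval produce the single-crossover classes w + dw and + k + (67 + 61 = 128) plus the double crossovers (9).
RF(k–w) = (128 + 9) / 727 = 137/727 = 0.1884 → 18.8 cM.

18.8 cM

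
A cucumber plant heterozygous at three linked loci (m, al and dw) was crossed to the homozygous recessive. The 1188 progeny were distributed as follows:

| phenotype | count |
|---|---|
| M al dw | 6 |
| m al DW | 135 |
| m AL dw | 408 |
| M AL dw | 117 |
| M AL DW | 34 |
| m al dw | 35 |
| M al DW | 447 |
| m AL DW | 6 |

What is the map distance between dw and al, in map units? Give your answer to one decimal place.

The two most frequent reciprocal classes, M al DW and m AL dw, are the parental types, so the F1 was M al DW / m AL dw.
The two rarest classes, M al dw and m AL DW, are the double crossovers. Comparing them with the parentals, only the dw allele has switched, so dw is the middle locus and the order is m – dw – al.
Crossovers in the dw–al interval produce the single-crossover classes M AL DW and m al dw (34 + 35 = 69) plus the double crossovers (12).
RF(dw–al) = (69 + 12) / 1188 = 81/1188 = 0.0682 → 6.8 map units.

6.8 map units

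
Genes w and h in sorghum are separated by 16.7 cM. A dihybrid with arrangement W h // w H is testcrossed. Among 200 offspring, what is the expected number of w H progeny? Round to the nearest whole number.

83

A map distance of 16.7 cM corresponds to a recombination frequency of 0.167.
The F1 is W h / w H, so w H is a parental gamete class with expected frequency (1 − r)/2 = 0.833/2 = 0.4165.
Expected number = 0.4165 × 200 = 83.30 ≈ 83.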